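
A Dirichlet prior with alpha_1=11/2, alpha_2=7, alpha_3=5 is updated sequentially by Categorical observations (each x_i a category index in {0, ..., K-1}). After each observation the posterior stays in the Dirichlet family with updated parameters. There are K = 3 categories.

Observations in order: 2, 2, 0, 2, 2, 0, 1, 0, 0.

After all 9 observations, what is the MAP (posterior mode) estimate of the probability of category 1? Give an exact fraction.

14/47

obs 1: x=2 → posterior Dirichlet(11/2, 7, 6)
obs 2: x=2 → posterior Dirichlet(11/2, 7, 7)
obs 3: x=0 → posterior Dirichlet(13/2, 7, 7)
obs 4: x=2 → posterior Dirichlet(13/2, 7, 8)
obs 5: x=2 → posterior Dirichlet(13/2, 7, 9)
obs 6: x=0 → posterior Dirichlet(15/2, 7, 9)
obs 7: x=1 → posterior Dirichlet(15/2, 8, 9)
obs 8: x=0 → posterior Dirichlet(17/2, 8, 9)
obs 9: x=0 → posterior Dirichlet(19/2, 8, 9)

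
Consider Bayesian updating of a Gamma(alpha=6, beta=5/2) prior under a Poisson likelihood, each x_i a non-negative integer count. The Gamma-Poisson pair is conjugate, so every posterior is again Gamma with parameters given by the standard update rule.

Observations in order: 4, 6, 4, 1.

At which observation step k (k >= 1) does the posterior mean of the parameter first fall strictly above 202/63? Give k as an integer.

k = 2

obs 1: x=4 → posterior Gamma(10, 7/2)
obs 2: x=6 → posterior Gamma(16, 9/2)
obs 3: x=4 → posterior Gamma(20, 11/2)
obs 4: x=1 → posterior Gamma(21, 13/2)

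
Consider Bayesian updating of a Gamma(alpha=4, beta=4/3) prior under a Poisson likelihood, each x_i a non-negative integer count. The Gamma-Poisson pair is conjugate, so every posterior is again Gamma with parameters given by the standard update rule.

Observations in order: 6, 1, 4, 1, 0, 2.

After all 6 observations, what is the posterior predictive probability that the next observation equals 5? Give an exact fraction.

obs 1: x=6 → posterior Gamma(10, 7/3)
obs 2: x=1 → posterior Gamma(11, 10/3)
obs 3: x=4 → posterior Gamma(15, 13/3)
obs 4: x=1 → posterior Gamma(16, 16/3)
obs 5: x=0 → posterior Gamma(16, 19/3)
obs 6: x=2 → posterior Gamma(18, 22/3)

9326771986927865033764089888768/142108547152020037174224853515625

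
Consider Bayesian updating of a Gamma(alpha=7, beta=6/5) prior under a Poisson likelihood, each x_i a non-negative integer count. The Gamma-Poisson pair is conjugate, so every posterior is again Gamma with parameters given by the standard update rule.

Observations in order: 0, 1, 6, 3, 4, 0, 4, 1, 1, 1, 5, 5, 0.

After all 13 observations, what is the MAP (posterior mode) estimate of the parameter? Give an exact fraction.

obs 1: x=0 → posterior Gamma(7, 11/5)
obs 2: x=1 → posterior Gamma(8, 16/5)
obs 3: x=6 → posterior Gamma(14, 21/5)
obs 4: x=3 → posterior Gamma(17, 26/5)
obs 5: x=4 → posterior Gamma(21, 31/5)
obs 6: x=0 → posterior Gamma(21, 36/5)
obs 7: x=4 → posterior Gamma(25, 41/5)
obs 8: x=1 → posterior Gamma(26, 46/5)
obs 9: x=1 → posterior Gamma(27, 51/5)
obs 10: x=1 → posterior Gamma(28, 56/5)
obs 11: x=5 → posterior Gamma(33, 61/5)
obs 12: x=5 → posterior Gamma(38, 66/5)
obs 13: x=0 → posterior Gamma(38, 71/5)

185/71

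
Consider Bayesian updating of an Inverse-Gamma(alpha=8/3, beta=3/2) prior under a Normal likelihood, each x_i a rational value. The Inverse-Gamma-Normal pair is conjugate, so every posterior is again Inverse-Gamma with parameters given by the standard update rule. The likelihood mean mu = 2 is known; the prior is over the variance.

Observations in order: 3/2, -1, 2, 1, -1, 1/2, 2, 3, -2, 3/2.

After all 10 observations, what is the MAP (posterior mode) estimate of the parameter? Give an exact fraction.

501/208

obs 1: x=3/2 → posterior Inverse-Gamma(19/6, 13/8)
obs 2: x=-1 → posterior Inverse-Gamma(11/3, 49/8)
obs 3: x=2 → posterior Inverse-Gamma(25/6, 49/8)
obs 4: x=1 → posterior Inverse-Gamma(14/3, 53/8)
obs 5: x=-1 → posterior Inverse-Gamma(31/6, 89/8)
obs 6: x=1/2 → posterior Inverse-Gamma(17/3, 49/4)
obs 7: x=2 → posterior Inverse-Gamma(37/6, 49/4)
obs 8: x=3 → posterior Inverse-Gamma(20/3, 51/4)
obs 9: x=-2 → posterior Inverse-Gamma(43/6, 83/4)
obs 10: x=3/2 → posterior Inverse-Gamma(23/3, 167/8)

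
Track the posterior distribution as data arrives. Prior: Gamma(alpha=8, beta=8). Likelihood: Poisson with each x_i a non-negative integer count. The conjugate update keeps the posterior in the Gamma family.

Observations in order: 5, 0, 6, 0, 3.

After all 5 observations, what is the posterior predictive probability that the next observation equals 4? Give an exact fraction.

obs 1: x=5 → posterior Gamma(13, 9)
obs 2: x=0 → posterior Gamma(13, 10)
obs 3: x=6 → posterior Gamma(19, 11)
obs 4: x=0 → posterior Gamma(19, 12)
obs 5: x=3 → posterior Gamma(22, 13)

20314880903064458540120358925/314991570640938611801606586368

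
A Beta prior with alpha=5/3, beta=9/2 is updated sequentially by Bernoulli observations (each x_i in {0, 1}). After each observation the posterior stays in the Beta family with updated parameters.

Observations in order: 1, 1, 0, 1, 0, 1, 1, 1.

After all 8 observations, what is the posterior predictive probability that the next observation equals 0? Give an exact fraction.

obs 1: x=1 → posterior Beta(8/3, 9/2)
obs 2: x=1 → posterior Beta(11/3, 9/2)
obs 3: x=0 → posterior Beta(11/3, 11/2)
obs 4: x=1 → posterior Beta(14/3, 11/2)
obs 5: x=0 → posterior Beta(14/3, 13/2)
obs 6: x=1 → posterior Beta(17/3, 13/2)
obs 7: x=1 → posterior Beta(20/3, 13/2)
obs 8: x=1 → posterior Beta(23/3, 13/2)

39/85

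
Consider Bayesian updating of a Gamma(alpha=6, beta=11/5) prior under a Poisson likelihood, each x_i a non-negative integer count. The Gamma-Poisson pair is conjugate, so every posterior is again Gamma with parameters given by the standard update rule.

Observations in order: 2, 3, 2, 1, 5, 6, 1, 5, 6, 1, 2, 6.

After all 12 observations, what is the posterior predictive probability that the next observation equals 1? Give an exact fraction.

obs 1: x=2 → posterior Gamma(8, 16/5)
obs 2: x=3 → posterior Gamma(11, 21/5)
obs 3: x=2 → posterior Gamma(13, 26/5)
obs 4: x=1 → posterior Gamma(14, 31/5)
obs 5: x=5 → posterior Gamma(19, 36/5)
obs 6: x=6 → posterior Gamma(25, 41/5)
obs 7: x=1 → posterior Gamma(26, 46/5)
obs 8: x=5 → posterior Gamma(31, 51/5)
obs 9: x=6 → posterior Gamma(37, 56/5)
obs 10: x=1 → posterior Gamma(38, 61/5)
obs 11: x=2 → posterior Gamma(40, 66/5)
obs 12: x=6 → posterior Gamma(46, 71/5)

1654176632118870477071476828844734292657251018005375368722986958903910898237175683442915/12508603936092887327183488844147405551809263431852703704994628800660012554615060208549888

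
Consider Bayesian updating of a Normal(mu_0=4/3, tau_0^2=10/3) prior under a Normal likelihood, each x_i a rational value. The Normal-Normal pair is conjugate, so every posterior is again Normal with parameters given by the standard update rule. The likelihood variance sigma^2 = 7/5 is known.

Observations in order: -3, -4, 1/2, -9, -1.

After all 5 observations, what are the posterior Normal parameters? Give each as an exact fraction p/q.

mu_0=-797/271, tau_0^2=70/271

obs 1: x=-3 → posterior Normal(-122/71, 70/71)
obs 2: x=-4 → posterior Normal(-322/121, 70/121)
obs 3: x=1/2 → posterior Normal(-33/19, 70/171)
obs 4: x=-9 → posterior Normal(-747/221, 70/221)
obs 5: x=-1 → posterior Normal(-797/271, 70/271)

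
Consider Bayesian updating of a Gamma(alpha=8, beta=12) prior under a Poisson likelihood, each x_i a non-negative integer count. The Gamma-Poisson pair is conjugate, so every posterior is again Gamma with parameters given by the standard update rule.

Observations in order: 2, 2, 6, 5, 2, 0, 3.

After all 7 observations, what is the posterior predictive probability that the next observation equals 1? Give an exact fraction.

4468881787480239626921237218397598487/13421772800000000000000000000000000000

obs 1: x=2 → posterior Gamma(10, 13)
obs 2: x=2 → posterior Gamma(12, 14)
obs 3: x=6 → posterior Gamma(18, 15)
obs 4: x=5 → posterior Gamma(23, 16)
obs 5: x=2 → posterior Gamma(25, 17)
obs 6: x=0 → posterior Gamma(25, 18)
obs 7: x=3 → posterior Gamma(28, 19)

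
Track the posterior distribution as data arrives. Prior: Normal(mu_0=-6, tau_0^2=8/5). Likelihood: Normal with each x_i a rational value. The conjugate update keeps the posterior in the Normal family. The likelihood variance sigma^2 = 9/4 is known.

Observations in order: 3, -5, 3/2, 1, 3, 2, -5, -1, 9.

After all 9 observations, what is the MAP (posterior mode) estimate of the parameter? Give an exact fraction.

obs 1: x=3 → posterior Normal(-174/77, 72/77)
obs 2: x=-5 → posterior Normal(-334/109, 72/109)
obs 3: x=3/2 → posterior Normal(-286/141, 24/47)
obs 4: x=1 → posterior Normal(-254/173, 72/173)
obs 5: x=3 → posterior Normal(-158/205, 72/205)
obs 6: x=2 → posterior Normal(-94/237, 24/79)
obs 7: x=-5 → posterior Normal(-254/269, 72/269)
obs 8: x=-1 → posterior Normal(-286/301, 72/301)
obs 9: x=9 → posterior Normal(2/333, 8/37)

2/333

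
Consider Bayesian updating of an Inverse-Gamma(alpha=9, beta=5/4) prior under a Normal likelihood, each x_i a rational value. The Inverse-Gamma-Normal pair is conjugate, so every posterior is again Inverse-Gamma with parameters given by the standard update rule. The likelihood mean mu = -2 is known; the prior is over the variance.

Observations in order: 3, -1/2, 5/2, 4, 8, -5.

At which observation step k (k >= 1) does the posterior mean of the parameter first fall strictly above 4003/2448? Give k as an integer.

obs 1: x=3 → posterior Inverse-Gamma(19/2, 55/4)
obs 2: x=-1/2 → posterior Inverse-Gamma(10, 119/8)
obs 3: x=5/2 → posterior Inverse-Gamma(21/2, 25)
obs 4: x=4 → posterior Inverse-Gamma(11, 43)
obs 5: x=8 → posterior Inverse-Gamma(23/2, 93)
obs 6: x=-5 → posterior Inverse-Gamma(12, 195/2)

k = 2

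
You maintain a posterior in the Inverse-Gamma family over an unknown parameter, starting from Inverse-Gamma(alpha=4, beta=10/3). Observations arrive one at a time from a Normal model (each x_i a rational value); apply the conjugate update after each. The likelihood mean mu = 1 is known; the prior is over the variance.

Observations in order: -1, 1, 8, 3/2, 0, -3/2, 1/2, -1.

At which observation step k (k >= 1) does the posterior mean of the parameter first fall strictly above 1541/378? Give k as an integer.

obs 1: x=-1 → posterior Inverse-Gamma(9/2, 16/3)
obs 2: x=1 → posterior Inverse-Gamma(5, 16/3)
obs 3: x=8 → posterior Inverse-Gamma(11/2, 179/6)
obs 4: x=3/2 → posterior Inverse-Gamma(6, 719/24)
obs 5: x=0 → posterior Inverse-Gamma(13/2, 731/24)
obs 6: x=-3/2 → posterior Inverse-Gamma(7, 403/12)
obs 7: x=1/2 → posterior Inverse-Gamma(15/2, 809/24)
obs 8: x=-1 → posterior Inverse-Gamma(8, 857/24)

k = 3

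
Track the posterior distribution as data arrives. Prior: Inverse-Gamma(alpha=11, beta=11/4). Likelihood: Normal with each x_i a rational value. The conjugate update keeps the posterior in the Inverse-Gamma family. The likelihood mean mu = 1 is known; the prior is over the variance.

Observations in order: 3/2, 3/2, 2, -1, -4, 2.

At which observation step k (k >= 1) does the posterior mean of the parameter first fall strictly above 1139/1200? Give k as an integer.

k = 5

obs 1: x=3/2 → posterior Inverse-Gamma(23/2, 23/8)
obs 2: x=3/2 → posterior Inverse-Gamma(12, 3)
obs 3: x=2 → posterior Inverse-Gamma(25/2, 7/2)
obs 4: x=-1 → posterior Inverse-Gamma(13, 11/2)
obs 5: x=-4 → posterior Inverse-Gamma(27/2, 18)
obs 6: x=2 → posterior Inverse-Gamma(14, 37/2)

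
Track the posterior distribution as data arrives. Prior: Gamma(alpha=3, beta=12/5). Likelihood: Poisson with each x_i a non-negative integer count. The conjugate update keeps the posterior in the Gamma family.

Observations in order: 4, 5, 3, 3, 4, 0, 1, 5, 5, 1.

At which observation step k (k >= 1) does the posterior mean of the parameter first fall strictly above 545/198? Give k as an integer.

obs 1: x=4 → posterior Gamma(7, 17/5)
obs 2: x=5 → posterior Gamma(12, 22/5)
obs 3: x=3 → posterior Gamma(15, 27/5)
obs 4: x=3 → posterior Gamma(18, 32/5)
obs 5: x=4 → posterior Gamma(22, 37/5)
obs 6: x=0 → posterior Gamma(22, 42/5)
obs 7: x=1 → posterior Gamma(23, 47/5)
obs 8: x=5 → posterior Gamma(28, 52/5)
obs 9: x=5 → posterior Gamma(33, 57/5)
obs 10: x=1 → posterior Gamma(34, 62/5)

k = 3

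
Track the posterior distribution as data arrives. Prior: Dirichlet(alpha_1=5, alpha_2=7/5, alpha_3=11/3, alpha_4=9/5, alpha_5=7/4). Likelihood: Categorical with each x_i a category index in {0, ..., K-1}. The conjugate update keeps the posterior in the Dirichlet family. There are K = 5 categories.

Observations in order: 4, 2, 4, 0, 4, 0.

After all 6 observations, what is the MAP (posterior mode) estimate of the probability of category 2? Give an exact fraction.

220/877

obs 1: x=4 → posterior Dirichlet(5, 7/5, 11/3, 9/5, 11/4)
obs 2: x=2 → posterior Dirichlet(5, 7/5, 14/3, 9/5, 11/4)
obs 3: x=4 → posterior Dirichlet(5, 7/5, 14/3, 9/5, 15/4)
obs 4: x=0 → posterior Dirichlet(6, 7/5, 14/3, 9/5, 15/4)
obs 5: x=4 → posterior Dirichlet(6, 7/5, 14/3, 9/5, 19/4)
obs 6: x=0 → posterior Dirichlet(7, 7/5, 14/3, 9/5, 19/4)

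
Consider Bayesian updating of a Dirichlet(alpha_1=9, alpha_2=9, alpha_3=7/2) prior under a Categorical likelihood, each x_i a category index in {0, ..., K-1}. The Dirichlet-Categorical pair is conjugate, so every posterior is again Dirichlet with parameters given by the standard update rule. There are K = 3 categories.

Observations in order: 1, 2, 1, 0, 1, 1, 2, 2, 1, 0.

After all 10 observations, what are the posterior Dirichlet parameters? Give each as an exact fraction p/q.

obs 1: x=1 → posterior Dirichlet(9, 10, 7/2)
obs 2: x=2 → posterior Dirichlet(9, 10, 9/2)
obs 3: x=1 → posterior Dirichlet(9, 11, 9/2)
obs 4: x=0 → posterior Dirichlet(10, 11, 9/2)
obs 5: x=1 → posterior Dirichlet(10, 12, 9/2)
obs 6: x=1 → posterior Dirichlet(10, 13, 9/2)
obs 7: x=2 → posterior Dirichlet(10, 13, 11/2)
obs 8: x=2 → posterior Dirichlet(10, 13, 13/2)
obs 9: x=1 → posterior Dirichlet(10, 14, 13/2)
obs 10: x=0 → posterior Dirichlet(11, 14, 13/2)

alpha_1=11, alpha_2=14, alpha_3=13/2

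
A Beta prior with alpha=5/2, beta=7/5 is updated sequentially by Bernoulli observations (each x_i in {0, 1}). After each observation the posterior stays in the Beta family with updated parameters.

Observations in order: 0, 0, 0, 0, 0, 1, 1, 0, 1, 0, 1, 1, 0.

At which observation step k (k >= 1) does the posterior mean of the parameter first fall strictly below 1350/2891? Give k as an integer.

k = 2

obs 1: x=0 → posterior Beta(5/2, 12/5)
obs 2: x=0 → posterior Beta(5/2, 17/5)
obs 3: x=0 → posterior Beta(5/2, 22/5)
obs 4: x=0 → posterior Beta(5/2, 27/5)
obs 5: x=0 → posterior Beta(5/2, 32/5)
obs 6: x=1 → posterior Beta(7/2, 32/5)
obs 7: x=1 → posterior Beta(9/2, 32/5)
obs 8: x=0 → posterior Beta(9/2, 37/5)
obs 9: x=1 → posterior Beta(11/2, 37/5)
obs 10: x=0 → posterior Beta(11/2, 42/5)
obs 11: x=1 → posterior Beta(13/2, 42/5)
obs 12: x=1 → posterior Beta(15/2, 42/5)
obs 13: x=0 → posterior Beta(15/2, 47/5)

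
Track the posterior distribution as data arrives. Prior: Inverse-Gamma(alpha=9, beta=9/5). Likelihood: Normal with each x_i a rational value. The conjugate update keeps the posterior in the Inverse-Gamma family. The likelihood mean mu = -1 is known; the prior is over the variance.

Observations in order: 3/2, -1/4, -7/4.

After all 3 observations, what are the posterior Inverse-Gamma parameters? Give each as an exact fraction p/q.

alpha=21/2, beta=439/80

obs 1: x=3/2 → posterior Inverse-Gamma(19/2, 197/40)
obs 2: x=-1/4 → posterior Inverse-Gamma(10, 833/160)
obs 3: x=-7/4 → posterior Inverse-Gamma(21/2, 439/80)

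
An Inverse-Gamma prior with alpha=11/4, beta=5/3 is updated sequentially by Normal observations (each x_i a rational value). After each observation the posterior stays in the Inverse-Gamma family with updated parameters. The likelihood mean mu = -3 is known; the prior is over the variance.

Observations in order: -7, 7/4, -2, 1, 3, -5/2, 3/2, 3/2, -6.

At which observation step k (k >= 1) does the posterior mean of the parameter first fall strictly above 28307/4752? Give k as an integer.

obs 1: x=-7 → posterior Inverse-Gamma(13/4, 29/3)
obs 2: x=7/4 → posterior Inverse-Gamma(15/4, 2011/96)
obs 3: x=-2 → posterior Inverse-Gamma(17/4, 2059/96)
obs 4: x=1 → posterior Inverse-Gamma(19/4, 2827/96)
obs 5: x=3 → posterior Inverse-Gamma(21/4, 4555/96)
obs 6: x=-5/2 → posterior Inverse-Gamma(23/4, 4567/96)
obs 7: x=3/2 → posterior Inverse-Gamma(25/4, 5539/96)
obs 8: x=3/2 → posterior Inverse-Gamma(27/4, 6511/96)
obs 9: x=-6 → posterior Inverse-Gamma(29/4, 6943/96)

k = 2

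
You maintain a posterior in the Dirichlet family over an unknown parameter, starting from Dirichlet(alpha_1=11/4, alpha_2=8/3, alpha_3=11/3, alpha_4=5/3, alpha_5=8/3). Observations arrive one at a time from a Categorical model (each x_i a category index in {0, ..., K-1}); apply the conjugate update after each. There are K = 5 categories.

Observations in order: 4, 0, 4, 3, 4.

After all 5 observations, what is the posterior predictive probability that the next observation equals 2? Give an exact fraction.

44/221

obs 1: x=4 → posterior Dirichlet(11/4, 8/3, 11/3, 5/3, 11/3)
obs 2: x=0 → posterior Dirichlet(15/4, 8/3, 11/3, 5/3, 11/3)
obs 3: x=4 → posterior Dirichlet(15/4, 8/3, 11/3, 5/3, 14/3)
obs 4: x=3 → posterior Dirichlet(15/4, 8/3, 11/3, 8/3, 14/3)
obs 5: x=4 → posterior Dirichlet(15/4, 8/3, 11/3, 8/3, 17/3)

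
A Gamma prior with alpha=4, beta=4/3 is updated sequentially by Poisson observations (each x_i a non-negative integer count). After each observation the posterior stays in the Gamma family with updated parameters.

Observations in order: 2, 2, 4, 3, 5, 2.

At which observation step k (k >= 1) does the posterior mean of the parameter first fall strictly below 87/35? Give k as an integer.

obs 1: x=2 → posterior Gamma(6, 7/3)
obs 2: x=2 → posterior Gamma(8, 10/3)
obs 3: x=4 → posterior Gamma(12, 13/3)
obs 4: x=3 → posterior Gamma(15, 16/3)
obs 5: x=5 → posterior Gamma(20, 19/3)
obs 6: x=2 → posterior Gamma(22, 22/3)

k = 2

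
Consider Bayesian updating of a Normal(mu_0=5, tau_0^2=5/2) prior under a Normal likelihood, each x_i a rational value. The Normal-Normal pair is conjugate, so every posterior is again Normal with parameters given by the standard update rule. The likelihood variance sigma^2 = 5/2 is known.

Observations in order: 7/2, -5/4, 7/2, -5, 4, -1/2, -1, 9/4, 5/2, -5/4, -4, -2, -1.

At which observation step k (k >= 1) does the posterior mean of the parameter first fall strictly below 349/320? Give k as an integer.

obs 1: x=7/2 → posterior Normal(17/4, 5/4)
obs 2: x=-5/4 → posterior Normal(29/12, 5/6)
obs 3: x=7/2 → posterior Normal(43/16, 5/8)
obs 4: x=-5 → posterior Normal(23/20, 1/2)
obs 5: x=4 → posterior Normal(13/8, 5/12)
obs 6: x=-1/2 → posterior Normal(37/28, 5/14)
obs 7: x=-1 → posterior Normal(33/32, 5/16)
obs 8: x=9/4 → posterior Normal(7/6, 5/18)
obs 9: x=5/2 → posterior Normal(13/10, 1/4)
obs 10: x=-5/4 → posterior Normal(47/44, 5/22)
obs 11: x=-4 → posterior Normal(31/48, 5/24)
obs 12: x=-2 → posterior Normal(23/52, 5/26)
obs 13: x=-1 → posterior Normal(19/56, 5/28)

k = 7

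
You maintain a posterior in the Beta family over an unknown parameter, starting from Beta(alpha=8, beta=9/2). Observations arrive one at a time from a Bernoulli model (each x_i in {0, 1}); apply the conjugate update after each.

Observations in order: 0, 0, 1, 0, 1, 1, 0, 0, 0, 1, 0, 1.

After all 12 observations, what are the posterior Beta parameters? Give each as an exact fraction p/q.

alpha=13, beta=23/2

obs 1: x=0 → posterior Beta(8, 11/2)
obs 2: x=0 → posterior Beta(8, 13/2)
obs 3: x=1 → posterior Beta(9, 13/2)
obs 4: x=0 → posterior Beta(9, 15/2)
obs 5: x=1 → posterior Beta(10, 15/2)
obs 6: x=1 → posterior Beta(11, 15/2)
obs 7: x=0 → posterior Beta(11, 17/2)
obs 8: x=0 → posterior Beta(11, 19/2)
obs 9: x=0 → posterior Beta(11, 21/2)
obs 10: x=1 → posterior Beta(12, 21/2)
obs 11: x=0 → posterior Beta(12, 23/2)
obs 12: x=1 → posterior Beta(13, 23/2)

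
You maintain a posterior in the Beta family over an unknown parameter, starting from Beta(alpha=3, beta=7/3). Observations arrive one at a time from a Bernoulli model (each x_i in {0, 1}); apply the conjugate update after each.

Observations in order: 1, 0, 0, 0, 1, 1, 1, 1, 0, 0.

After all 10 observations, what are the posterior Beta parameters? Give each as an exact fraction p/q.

alpha=8, beta=22/3

obs 1: x=1 → posterior Beta(4, 7/3)
obs 2: x=0 → posterior Beta(4, 10/3)
obs 3: x=0 → posterior Beta(4, 13/3)
obs 4: x=0 → posterior Beta(4, 16/3)
obs 5: x=1 → posterior Beta(5, 16/3)
obs 6: x=1 → posterior Beta(6, 16/3)
obs 7: x=1 → posterior Beta(7, 16/3)
obs 8: x=1 → posterior Beta(8, 16/3)
obs 9: x=0 → posterior Beta(8, 19/3)
obs 10: x=0 → posterior Beta(8, 22/3)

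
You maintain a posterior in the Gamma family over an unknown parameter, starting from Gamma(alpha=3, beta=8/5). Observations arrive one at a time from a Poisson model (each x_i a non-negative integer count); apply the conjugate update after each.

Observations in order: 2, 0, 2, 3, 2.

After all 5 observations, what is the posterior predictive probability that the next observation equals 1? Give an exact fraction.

obs 1: x=2 → posterior Gamma(5, 13/5)
obs 2: x=0 → posterior Gamma(5, 18/5)
obs 3: x=2 → posterior Gamma(7, 23/5)
obs 4: x=3 → posterior Gamma(10, 28/5)
obs 5: x=2 → posterior Gamma(12, 33/5)

25018342724294774415/86124510130702456832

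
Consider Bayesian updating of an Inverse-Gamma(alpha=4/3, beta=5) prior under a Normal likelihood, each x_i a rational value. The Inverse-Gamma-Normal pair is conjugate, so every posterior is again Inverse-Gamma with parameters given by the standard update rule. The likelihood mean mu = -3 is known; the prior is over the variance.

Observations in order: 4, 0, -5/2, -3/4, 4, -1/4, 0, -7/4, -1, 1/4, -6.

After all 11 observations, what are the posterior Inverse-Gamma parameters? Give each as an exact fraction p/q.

obs 1: x=4 → posterior Inverse-Gamma(11/6, 59/2)
obs 2: x=0 → posterior Inverse-Gamma(7/3, 34)
obs 3: x=-5/2 → posterior Inverse-Gamma(17/6, 273/8)
obs 4: x=-3/4 → posterior Inverse-Gamma(10/3, 1173/32)
obs 5: x=4 → posterior Inverse-Gamma(23/6, 1957/32)
obs 6: x=-1/4 → posterior Inverse-Gamma(13/3, 1039/16)
obs 7: x=0 → posterior Inverse-Gamma(29/6, 1111/16)
obs 8: x=-7/4 → posterior Inverse-Gamma(16/3, 2247/32)
obs 9: x=-1 → posterior Inverse-Gamma(35/6, 2311/32)
obs 10: x=1/4 → posterior Inverse-Gamma(19/3, 155/2)
obs 11: x=-6 → posterior Inverse-Gamma(41/6, 82)

alpha=41/6, beta=82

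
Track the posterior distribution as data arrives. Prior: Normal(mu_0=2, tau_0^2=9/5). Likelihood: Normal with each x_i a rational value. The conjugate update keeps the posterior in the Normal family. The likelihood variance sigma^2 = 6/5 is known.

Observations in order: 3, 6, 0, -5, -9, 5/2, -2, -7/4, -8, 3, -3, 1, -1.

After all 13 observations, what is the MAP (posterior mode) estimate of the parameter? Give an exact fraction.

obs 1: x=3 → posterior Normal(13/5, 18/25)
obs 2: x=6 → posterior Normal(31/8, 9/20)
obs 3: x=0 → posterior Normal(31/11, 18/55)
obs 4: x=-5 → posterior Normal(8/7, 9/35)
obs 5: x=-9 → posterior Normal(-11/17, 18/85)
obs 6: x=5/2 → posterior Normal(-7/40, 9/50)
obs 7: x=-2 → posterior Normal(-19/46, 18/115)
obs 8: x=-7/4 → posterior Normal(-59/104, 9/65)
obs 9: x=-8 → posterior Normal(-155/116, 18/145)
obs 10: x=3 → posterior Normal(-119/128, 9/80)
obs 11: x=-3 → posterior Normal(-31/28, 18/175)
obs 12: x=1 → posterior Normal(-143/152, 9/95)
obs 13: x=-1 → posterior Normal(-155/164, 18/205)

-155/164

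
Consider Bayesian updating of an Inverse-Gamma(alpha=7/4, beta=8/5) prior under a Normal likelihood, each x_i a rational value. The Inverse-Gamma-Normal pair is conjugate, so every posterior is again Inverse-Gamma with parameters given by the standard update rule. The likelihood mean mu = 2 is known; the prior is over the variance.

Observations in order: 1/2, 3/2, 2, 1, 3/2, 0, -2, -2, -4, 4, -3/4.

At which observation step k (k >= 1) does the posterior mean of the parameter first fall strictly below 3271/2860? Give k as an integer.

k = 5

obs 1: x=1/2 → posterior Inverse-Gamma(9/4, 109/40)
obs 2: x=3/2 → posterior Inverse-Gamma(11/4, 57/20)
obs 3: x=2 → posterior Inverse-Gamma(13/4, 57/20)
obs 4: x=1 → posterior Inverse-Gamma(15/4, 67/20)
obs 5: x=3/2 → posterior Inverse-Gamma(17/4, 139/40)
obs 6: x=0 → posterior Inverse-Gamma(19/4, 219/40)
obs 7: x=-2 → posterior Inverse-Gamma(21/4, 539/40)
obs 8: x=-2 → posterior Inverse-Gamma(23/4, 859/40)
obs 9: x=-4 → posterior Inverse-Gamma(25/4, 1579/40)
obs 10: x=4 → posterior Inverse-Gamma(27/4, 1659/40)
obs 11: x=-3/4 → posterior Inverse-Gamma(29/4, 7241/160)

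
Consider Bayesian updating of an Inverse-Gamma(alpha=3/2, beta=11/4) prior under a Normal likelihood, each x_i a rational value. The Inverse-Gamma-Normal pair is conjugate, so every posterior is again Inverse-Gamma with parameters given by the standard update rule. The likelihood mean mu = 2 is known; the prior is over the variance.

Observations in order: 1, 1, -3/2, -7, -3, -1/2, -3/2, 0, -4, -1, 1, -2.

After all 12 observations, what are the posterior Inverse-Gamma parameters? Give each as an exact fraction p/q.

alpha=15/2, beta=841/8

obs 1: x=1 → posterior Inverse-Gamma(2, 13/4)
obs 2: x=1 → posterior Inverse-Gamma(5/2, 15/4)
obs 3: x=-3/2 → posterior Inverse-Gamma(3, 79/8)
obs 4: x=-7 → posterior Inverse-Gamma(7/2, 403/8)
obs 5: x=-3 → posterior Inverse-Gamma(4, 503/8)
obs 6: x=-1/2 → posterior Inverse-Gamma(9/2, 66)
obs 7: x=-3/2 → posterior Inverse-Gamma(5, 577/8)
obs 8: x=0 → posterior Inverse-Gamma(11/2, 593/8)
obs 9: x=-4 → posterior Inverse-Gamma(6, 737/8)
obs 10: x=-1 → posterior Inverse-Gamma(13/2, 773/8)
obs 11: x=1 → posterior Inverse-Gamma(7, 777/8)
obs 12: x=-2 → posterior Inverse-Gamma(15/2, 841/8)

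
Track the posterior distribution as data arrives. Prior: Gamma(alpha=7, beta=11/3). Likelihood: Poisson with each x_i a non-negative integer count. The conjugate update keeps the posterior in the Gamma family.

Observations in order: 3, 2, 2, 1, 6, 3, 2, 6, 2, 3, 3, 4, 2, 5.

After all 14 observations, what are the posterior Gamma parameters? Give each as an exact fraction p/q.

obs 1: x=3 → posterior Gamma(10, 14/3)
obs 2: x=2 → posterior Gamma(12, 17/3)
obs 3: x=2 → posterior Gamma(14, 20/3)
obs 4: x=1 → posterior Gamma(15, 23/3)
obs 5: x=6 → posterior Gamma(21, 26/3)
obs 6: x=3 → posterior Gamma(24, 29/3)
obs 7: x=2 → posterior Gamma(26, 32/3)
obs 8: x=6 → posterior Gamma(32, 35/3)
obs 9: x=2 → posterior Gamma(34, 38/3)
obs 10: x=3 → posterior Gamma(37, 41/3)
obs 11: x=3 → posterior Gamma(40, 44/3)
obs 12: x=4 → posterior Gamma(44, 47/3)
obs 13: x=2 → posterior Gamma(46, 50/3)
obs 14: x=5 → posterior Gamma(51, 53/3)

alpha=51, beta=53/3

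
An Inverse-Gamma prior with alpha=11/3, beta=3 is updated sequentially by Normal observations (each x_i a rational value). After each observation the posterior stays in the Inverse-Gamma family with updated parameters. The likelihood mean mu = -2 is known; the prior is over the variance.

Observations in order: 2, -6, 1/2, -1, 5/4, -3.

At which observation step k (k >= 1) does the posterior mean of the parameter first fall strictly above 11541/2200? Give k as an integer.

obs 1: x=2 → posterior Inverse-Gamma(25/6, 11)
obs 2: x=-6 → posterior Inverse-Gamma(14/3, 19)
obs 3: x=1/2 → posterior Inverse-Gamma(31/6, 177/8)
obs 4: x=-1 → posterior Inverse-Gamma(17/3, 181/8)
obs 5: x=5/4 → posterior Inverse-Gamma(37/6, 893/32)
obs 6: x=-3 → posterior Inverse-Gamma(20/3, 909/32)

k = 3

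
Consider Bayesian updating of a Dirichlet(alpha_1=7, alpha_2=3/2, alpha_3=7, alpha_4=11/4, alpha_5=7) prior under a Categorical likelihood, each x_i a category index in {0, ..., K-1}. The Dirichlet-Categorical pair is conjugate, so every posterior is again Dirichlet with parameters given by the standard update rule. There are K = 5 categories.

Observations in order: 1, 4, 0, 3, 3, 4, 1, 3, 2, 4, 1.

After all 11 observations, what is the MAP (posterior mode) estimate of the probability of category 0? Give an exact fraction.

obs 1: x=1 → posterior Dirichlet(7, 5/2, 7, 11/4, 7)
obs 2: x=4 → posterior Dirichlet(7, 5/2, 7, 11/4, 8)
obs 3: x=0 → posterior Dirichlet(8, 5/2, 7, 11/4, 8)
obs 4: x=3 → posterior Dirichlet(8, 5/2, 7, 15/4, 8)
obs 5: x=3 → posterior Dirichlet(8, 5/2, 7, 19/4, 8)
obs 6: x=4 → posterior Dirichlet(8, 5/2, 7, 19/4, 9)
obs 7: x=1 → posterior Dirichlet(8, 7/2, 7, 19/4, 9)
obs 8: x=3 → posterior Dirichlet(8, 7/2, 7, 23/4, 9)
obs 9: x=2 → posterior Dirichlet(8, 7/2, 8, 23/4, 9)
obs 10: x=4 → posterior Dirichlet(8, 7/2, 8, 23/4, 10)
obs 11: x=1 → posterior Dirichlet(8, 9/2, 8, 23/4, 10)

28/125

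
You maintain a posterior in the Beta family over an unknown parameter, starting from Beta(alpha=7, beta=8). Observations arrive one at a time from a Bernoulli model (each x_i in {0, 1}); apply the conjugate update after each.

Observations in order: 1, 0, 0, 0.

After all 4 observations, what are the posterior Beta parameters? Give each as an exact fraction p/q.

obs 1: x=1 → posterior Beta(8, 8)
obs 2: x=0 → posterior Beta(8, 9)
obs 3: x=0 → posterior Beta(8, 10)
obs 4: x=0 → posterior Beta(8, 11)

alpha=8, beta=11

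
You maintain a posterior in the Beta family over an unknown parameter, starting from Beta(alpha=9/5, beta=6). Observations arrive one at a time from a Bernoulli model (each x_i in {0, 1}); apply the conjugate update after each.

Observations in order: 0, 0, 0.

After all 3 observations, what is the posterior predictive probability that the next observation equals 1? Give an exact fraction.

1/6

obs 1: x=0 → posterior Beta(9/5, 7)
obs 2: x=0 → posterior Beta(9/5, 8)
obs 3: x=0 → posterior Beta(9/5, 9)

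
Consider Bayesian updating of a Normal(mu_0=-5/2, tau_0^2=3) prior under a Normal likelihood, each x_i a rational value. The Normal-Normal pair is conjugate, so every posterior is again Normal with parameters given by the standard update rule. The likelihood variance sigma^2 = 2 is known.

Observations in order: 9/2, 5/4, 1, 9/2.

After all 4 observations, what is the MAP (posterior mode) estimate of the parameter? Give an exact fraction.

obs 1: x=9/2 → posterior Normal(17/10, 6/5)
obs 2: x=5/4 → posterior Normal(49/32, 3/4)
obs 3: x=1 → posterior Normal(61/44, 6/11)
obs 4: x=9/2 → posterior Normal(115/56, 3/7)

115/56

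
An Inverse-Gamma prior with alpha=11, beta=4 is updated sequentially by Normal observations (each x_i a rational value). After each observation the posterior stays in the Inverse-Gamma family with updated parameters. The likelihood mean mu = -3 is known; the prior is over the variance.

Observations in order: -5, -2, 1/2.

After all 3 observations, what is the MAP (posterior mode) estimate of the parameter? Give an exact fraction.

obs 1: x=-5 → posterior Inverse-Gamma(23/2, 6)
obs 2: x=-2 → posterior Inverse-Gamma(12, 13/2)
obs 3: x=1/2 → posterior Inverse-Gamma(25/2, 101/8)

101/108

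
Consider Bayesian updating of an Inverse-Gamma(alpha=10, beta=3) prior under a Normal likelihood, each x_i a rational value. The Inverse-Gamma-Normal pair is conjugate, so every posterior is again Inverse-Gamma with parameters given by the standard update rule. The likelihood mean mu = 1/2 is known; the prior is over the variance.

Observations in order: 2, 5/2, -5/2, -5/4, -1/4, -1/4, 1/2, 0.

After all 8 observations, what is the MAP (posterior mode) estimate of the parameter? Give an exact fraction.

137/160

obs 1: x=2 → posterior Inverse-Gamma(21/2, 33/8)
obs 2: x=5/2 → posterior Inverse-Gamma(11, 49/8)
obs 3: x=-5/2 → posterior Inverse-Gamma(23/2, 85/8)
obs 4: x=-5/4 → posterior Inverse-Gamma(12, 389/32)
obs 5: x=-1/4 → posterior Inverse-Gamma(25/2, 199/16)
obs 6: x=-1/4 → posterior Inverse-Gamma(13, 407/32)
obs 7: x=1/2 → posterior Inverse-Gamma(27/2, 407/32)
obs 8: x=0 → posterior Inverse-Gamma(14, 411/32)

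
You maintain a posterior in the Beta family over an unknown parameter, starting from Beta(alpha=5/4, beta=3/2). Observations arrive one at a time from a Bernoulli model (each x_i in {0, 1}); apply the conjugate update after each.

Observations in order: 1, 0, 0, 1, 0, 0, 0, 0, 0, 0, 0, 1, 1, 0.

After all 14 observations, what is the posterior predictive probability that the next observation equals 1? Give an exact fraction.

obs 1: x=1 → posterior Beta(9/4, 3/2)
obs 2: x=0 → posterior Beta(9/4, 5/2)
obs 3: x=0 → posterior Beta(9/4, 7/2)
obs 4: x=1 → posterior Beta(13/4, 7/2)
obs 5: x=0 → posterior Beta(13/4, 9/2)
obs 6: x=0 → posterior Beta(13/4, 11/2)
obs 7: x=0 → posterior Beta(13/4, 13/2)
obs 8: x=0 → posterior Beta(13/4, 15/2)
obs 9: x=0 → posterior Beta(13/4, 17/2)
obs 10: x=0 → posterior Beta(13/4, 19/2)
obs 11: x=0 → posterior Beta(13/4, 21/2)
obs 12: x=1 → posterior Beta(17/4, 21/2)
obs 13: x=1 → posterior Beta(21/4, 21/2)
obs 14: x=0 → posterior Beta(21/4, 23/2)

21/67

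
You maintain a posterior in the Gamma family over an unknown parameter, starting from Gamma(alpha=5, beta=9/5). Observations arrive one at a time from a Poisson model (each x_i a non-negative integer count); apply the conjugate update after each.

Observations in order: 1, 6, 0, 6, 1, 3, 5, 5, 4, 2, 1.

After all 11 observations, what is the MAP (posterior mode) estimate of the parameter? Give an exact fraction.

obs 1: x=1 → posterior Gamma(6, 14/5)
obs 2: x=6 → posterior Gamma(12, 19/5)
obs 3: x=0 → posterior Gamma(12, 24/5)
obs 4: x=6 → posterior Gamma(18, 29/5)
obs 5: x=1 → posterior Gamma(19, 34/5)
obs 6: x=3 → posterior Gamma(22, 39/5)
obs 7: x=5 → posterior Gamma(27, 44/5)
obs 8: x=5 → posterior Gamma(32, 49/5)
obs 9: x=4 → posterior Gamma(36, 54/5)
obs 10: x=2 → posterior Gamma(38, 59/5)
obs 11: x=1 → posterior Gamma(39, 64/5)

95/32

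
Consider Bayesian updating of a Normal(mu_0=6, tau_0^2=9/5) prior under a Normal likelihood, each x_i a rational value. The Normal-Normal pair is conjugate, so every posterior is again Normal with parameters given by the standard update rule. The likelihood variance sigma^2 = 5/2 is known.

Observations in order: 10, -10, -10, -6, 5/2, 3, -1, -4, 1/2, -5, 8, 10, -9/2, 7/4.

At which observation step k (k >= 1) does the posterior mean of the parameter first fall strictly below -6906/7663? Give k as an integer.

k = 4

obs 1: x=10 → posterior Normal(330/43, 45/43)
obs 2: x=-10 → posterior Normal(150/61, 45/61)
obs 3: x=-10 → posterior Normal(-30/79, 45/79)
obs 4: x=-6 → posterior Normal(-138/97, 45/97)
obs 5: x=5/2 → posterior Normal(-93/115, 9/23)
obs 6: x=3 → posterior Normal(-39/133, 45/133)
obs 7: x=-1 → posterior Normal(-57/151, 45/151)
obs 8: x=-4 → posterior Normal(-129/169, 45/169)
obs 9: x=1/2 → posterior Normal(-120/187, 45/187)
obs 10: x=-5 → posterior Normal(-42/41, 9/41)
obs 11: x=8 → posterior Normal(-66/223, 45/223)
obs 12: x=10 → posterior Normal(114/241, 45/241)
obs 13: x=-9/2 → posterior Normal(33/259, 45/259)
obs 14: x=7/4 → posterior Normal(129/554, 45/277)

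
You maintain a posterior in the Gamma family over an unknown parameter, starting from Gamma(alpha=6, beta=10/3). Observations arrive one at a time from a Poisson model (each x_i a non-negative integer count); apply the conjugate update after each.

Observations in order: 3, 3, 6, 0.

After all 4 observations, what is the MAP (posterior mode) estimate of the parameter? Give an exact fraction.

51/22

obs 1: x=3 → posterior Gamma(9, 13/3)
obs 2: x=3 → posterior Gamma(12, 16/3)
obs 3: x=6 → posterior Gamma(18, 19/3)
obs 4: x=0 → posterior Gamma(18, 22/3)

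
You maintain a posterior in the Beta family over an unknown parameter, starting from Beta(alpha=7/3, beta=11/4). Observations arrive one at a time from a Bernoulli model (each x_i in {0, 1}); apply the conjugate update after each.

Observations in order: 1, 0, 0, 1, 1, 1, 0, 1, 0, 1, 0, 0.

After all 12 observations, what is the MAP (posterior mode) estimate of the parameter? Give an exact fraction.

obs 1: x=1 → posterior Beta(10/3, 11/4)
obs 2: x=0 → posterior Beta(10/3, 15/4)
obs 3: x=0 → posterior Beta(10/3, 19/4)
obs 4: x=1 → posterior Beta(13/3, 19/4)
obs 5: x=1 → posterior Beta(16/3, 19/4)
obs 6: x=1 → posterior Beta(19/3, 19/4)
obs 7: x=0 → posterior Beta(19/3, 23/4)
obs 8: x=1 → posterior Beta(22/3, 23/4)
obs 9: x=0 → posterior Beta(22/3, 27/4)
obs 10: x=1 → posterior Beta(25/3, 27/4)
obs 11: x=0 → posterior Beta(25/3, 31/4)
obs 12: x=0 → posterior Beta(25/3, 35/4)

88/181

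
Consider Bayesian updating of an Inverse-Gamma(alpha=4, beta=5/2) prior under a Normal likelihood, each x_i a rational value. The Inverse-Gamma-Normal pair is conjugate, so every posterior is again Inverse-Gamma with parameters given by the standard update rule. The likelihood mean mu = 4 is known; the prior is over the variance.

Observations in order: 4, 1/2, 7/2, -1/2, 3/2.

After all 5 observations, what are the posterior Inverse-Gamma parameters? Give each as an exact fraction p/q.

alpha=13/2, beta=22

obs 1: x=4 → posterior Inverse-Gamma(9/2, 5/2)
obs 2: x=1/2 → posterior Inverse-Gamma(5, 69/8)
obs 3: x=7/2 → posterior Inverse-Gamma(11/2, 35/4)
obs 4: x=-1/2 → posterior Inverse-Gamma(6, 151/8)
obs 5: x=3/2 → posterior Inverse-Gamma(13/2, 22)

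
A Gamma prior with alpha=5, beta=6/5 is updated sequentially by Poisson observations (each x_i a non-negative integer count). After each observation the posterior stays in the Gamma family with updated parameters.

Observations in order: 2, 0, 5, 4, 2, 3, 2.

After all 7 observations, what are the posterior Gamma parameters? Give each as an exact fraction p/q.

alpha=23, beta=41/5

obs 1: x=2 → posterior Gamma(7, 11/5)
obs 2: x=0 → posterior Gamma(7, 16/5)
obs 3: x=5 → posterior Gamma(12, 21/5)
obs 4: x=4 → posterior Gamma(16, 26/5)
obs 5: x=2 → posterior Gamma(18, 31/5)
obs 6: x=3 → posterior Gamma(21, 36/5)
obs 7: x=2 → posterior Gamma(23, 41/5)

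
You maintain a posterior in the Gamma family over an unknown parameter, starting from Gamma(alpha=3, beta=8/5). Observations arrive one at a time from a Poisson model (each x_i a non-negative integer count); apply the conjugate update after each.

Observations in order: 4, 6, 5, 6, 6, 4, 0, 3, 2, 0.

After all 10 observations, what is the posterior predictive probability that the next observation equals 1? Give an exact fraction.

38601582174862664802763726486643592471421202355581117413724903891271680/313690035542825804559559716053879263481889140659851446032838622194973867

obs 1: x=4 → posterior Gamma(7, 13/5)
obs 2: x=6 → posterior Gamma(13, 18/5)
obs 3: x=5 → posterior Gamma(18, 23/5)
obs 4: x=6 → posterior Gamma(24, 28/5)
obs 5: x=6 → posterior Gamma(30, 33/5)
obs 6: x=4 → posterior Gamma(34, 38/5)
obs 7: x=0 → posterior Gamma(34, 43/5)
obs 8: x=3 → posterior Gamma(37, 48/5)
obs 9: x=2 → posterior Gamma(39, 53/5)
obs 10: x=0 → posterior Gamma(39, 58/5)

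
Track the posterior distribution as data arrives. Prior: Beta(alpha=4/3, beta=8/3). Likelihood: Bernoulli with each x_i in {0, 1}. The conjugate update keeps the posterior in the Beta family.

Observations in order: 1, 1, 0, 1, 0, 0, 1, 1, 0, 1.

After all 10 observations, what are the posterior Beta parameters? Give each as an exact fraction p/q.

obs 1: x=1 → posterior Beta(7/3, 8/3)
obs 2: x=1 → posterior Beta(10/3, 8/3)
obs 3: x=0 → posterior Beta(10/3, 11/3)
obs 4: x=1 → posterior Beta(13/3, 11/3)
obs 5: x=0 → posterior Beta(13/3, 14/3)
obs 6: x=0 → posterior Beta(13/3, 17/3)
obs 7: x=1 → posterior Beta(16/3, 17/3)
obs 8: x=1 → posterior Beta(19/3, 17/3)
obs 9: x=0 → posterior Beta(19/3, 20/3)
obs 10: x=1 → posterior Beta(22/3, 20/3)

alpha=22/3, beta=20/3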